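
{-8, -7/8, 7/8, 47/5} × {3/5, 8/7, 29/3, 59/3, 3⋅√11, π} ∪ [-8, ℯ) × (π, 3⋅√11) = ([-8, ℯ) × (π, 3⋅√11)) ∪ ({-8, -7/8, 7/8, 47/5} × {3/5, 8/7, 29/3, 59/3, 3⋅√11, π})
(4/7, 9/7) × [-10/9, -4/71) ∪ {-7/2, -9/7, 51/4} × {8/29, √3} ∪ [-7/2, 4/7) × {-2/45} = ([-7/2, 4/7) × {-2/45}) ∪ ({-7/2, -9/7, 51/4} × {8/29, √3}) ∪ ((4/7, 9/7) × [-10/9, -4/71))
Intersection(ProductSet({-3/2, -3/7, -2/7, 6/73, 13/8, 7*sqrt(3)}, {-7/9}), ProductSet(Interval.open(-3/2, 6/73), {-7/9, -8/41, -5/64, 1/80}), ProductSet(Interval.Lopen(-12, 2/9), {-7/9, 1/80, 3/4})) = ProductSet({-3/7, -2/7}, {-7/9})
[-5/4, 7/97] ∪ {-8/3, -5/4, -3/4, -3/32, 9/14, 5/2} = {-8/3, 9/14, 5/2} ∪ [-5/4, 7/97]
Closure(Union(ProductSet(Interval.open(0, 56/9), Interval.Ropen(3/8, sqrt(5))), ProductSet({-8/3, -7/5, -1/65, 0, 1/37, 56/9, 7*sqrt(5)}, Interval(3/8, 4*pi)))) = Union(ProductSet({-8/3, -7/5, -1/65, 0, 1/37, 56/9, 7*sqrt(5)}, Interval(3/8, 4*pi)), ProductSet(Interval(0, 56/9), {3/8, sqrt(5)}), ProductSet(Interval.open(0, 56/9), Interval.Ropen(3/8, sqrt(5))))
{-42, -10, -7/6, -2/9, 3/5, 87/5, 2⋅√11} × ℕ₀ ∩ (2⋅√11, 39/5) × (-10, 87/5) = ∅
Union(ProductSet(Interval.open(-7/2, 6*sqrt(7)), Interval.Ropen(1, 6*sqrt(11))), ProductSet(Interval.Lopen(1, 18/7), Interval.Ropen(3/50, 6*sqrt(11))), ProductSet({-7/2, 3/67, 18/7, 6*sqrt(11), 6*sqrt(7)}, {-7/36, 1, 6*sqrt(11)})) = Union(ProductSet({-7/2, 3/67, 18/7, 6*sqrt(11), 6*sqrt(7)}, {-7/36, 1, 6*sqrt(11)}), ProductSet(Interval.open(-7/2, 6*sqrt(7)), Interval.Ropen(1, 6*sqrt(11))), ProductSet(Interval.Lopen(1, 18/7), Interval.Ropen(3/50, 6*sqrt(11))))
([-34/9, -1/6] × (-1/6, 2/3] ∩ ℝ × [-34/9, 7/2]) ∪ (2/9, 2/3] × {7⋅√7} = ([-34/9, -1/6] × (-1/6, 2/3]) ∪ ((2/9, 2/3] × {7⋅√7})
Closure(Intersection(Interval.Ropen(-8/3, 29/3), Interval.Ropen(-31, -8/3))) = EmptySet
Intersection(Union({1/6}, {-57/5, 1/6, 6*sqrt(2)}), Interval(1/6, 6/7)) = {1/6}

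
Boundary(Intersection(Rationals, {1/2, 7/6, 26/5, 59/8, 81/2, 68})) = {1/2, 7/6, 26/5, 59/8, 81/2, 68}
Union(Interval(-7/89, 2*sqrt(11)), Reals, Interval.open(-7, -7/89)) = Interval(-oo, oo)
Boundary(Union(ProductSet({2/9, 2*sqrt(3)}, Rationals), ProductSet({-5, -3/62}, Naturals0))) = Union(ProductSet({-5, -3/62}, Naturals0), ProductSet({2/9, 2*sqrt(3)}, Reals))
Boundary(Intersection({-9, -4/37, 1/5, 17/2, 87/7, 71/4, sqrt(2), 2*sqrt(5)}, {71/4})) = {71/4}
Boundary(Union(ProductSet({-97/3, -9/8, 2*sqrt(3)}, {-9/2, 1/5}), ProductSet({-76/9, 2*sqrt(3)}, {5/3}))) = Union(ProductSet({-76/9, 2*sqrt(3)}, {5/3}), ProductSet({-97/3, -9/8, 2*sqrt(3)}, {-9/2, 1/5}))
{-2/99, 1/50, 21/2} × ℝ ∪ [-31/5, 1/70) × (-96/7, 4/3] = ({-2/99, 1/50, 21/2} × ℝ) ∪ ([-31/5, 1/70) × (-96/7, 4/3])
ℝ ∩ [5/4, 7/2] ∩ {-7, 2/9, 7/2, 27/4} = {7/2}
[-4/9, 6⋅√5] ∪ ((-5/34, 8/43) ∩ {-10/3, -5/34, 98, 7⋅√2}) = [-4/9, 6⋅√5]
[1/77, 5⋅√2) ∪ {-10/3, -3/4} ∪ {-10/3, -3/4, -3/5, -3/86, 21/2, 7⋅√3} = {-10/3, -3/4, -3/5, -3/86, 21/2, 7⋅√3} ∪ [1/77, 5⋅√2)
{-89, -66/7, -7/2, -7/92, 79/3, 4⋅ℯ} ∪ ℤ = ℤ ∪ {-66/7, -7/2, -7/92, 79/3, 4⋅ℯ}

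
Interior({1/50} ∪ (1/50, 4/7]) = (1/50, 4/7)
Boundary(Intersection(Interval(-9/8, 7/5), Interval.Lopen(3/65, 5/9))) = {3/65, 5/9}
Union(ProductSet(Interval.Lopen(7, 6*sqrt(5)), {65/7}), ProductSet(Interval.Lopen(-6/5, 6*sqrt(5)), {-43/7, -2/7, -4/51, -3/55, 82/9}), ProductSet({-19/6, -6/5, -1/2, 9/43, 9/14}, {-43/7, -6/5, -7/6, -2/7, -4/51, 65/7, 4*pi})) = Union(ProductSet({-19/6, -6/5, -1/2, 9/43, 9/14}, {-43/7, -6/5, -7/6, -2/7, -4/51, 65/7, 4*pi}), ProductSet(Interval.Lopen(-6/5, 6*sqrt(5)), {-43/7, -2/7, -4/51, -3/55, 82/9}), ProductSet(Interval.Lopen(7, 6*sqrt(5)), {65/7}))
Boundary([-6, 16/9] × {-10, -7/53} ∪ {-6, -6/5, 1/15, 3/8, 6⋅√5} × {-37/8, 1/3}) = ([-6, 16/9] × {-10, -7/53}) ∪ ({-6, -6/5, 1/15, 3/8, 6⋅√5} × {-37/8, 1/3})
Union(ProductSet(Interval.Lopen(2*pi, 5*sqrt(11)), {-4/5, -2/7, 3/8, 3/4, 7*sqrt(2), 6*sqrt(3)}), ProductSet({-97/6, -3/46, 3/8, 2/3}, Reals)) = Union(ProductSet({-97/6, -3/46, 3/8, 2/3}, Reals), ProductSet(Interval.Lopen(2*pi, 5*sqrt(11)), {-4/5, -2/7, 3/8, 3/4, 7*sqrt(2), 6*sqrt(3)}))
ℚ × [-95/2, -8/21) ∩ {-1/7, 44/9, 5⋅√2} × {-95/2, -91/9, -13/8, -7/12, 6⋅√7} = {-1/7, 44/9} × {-95/2, -91/9, -13/8, -7/12}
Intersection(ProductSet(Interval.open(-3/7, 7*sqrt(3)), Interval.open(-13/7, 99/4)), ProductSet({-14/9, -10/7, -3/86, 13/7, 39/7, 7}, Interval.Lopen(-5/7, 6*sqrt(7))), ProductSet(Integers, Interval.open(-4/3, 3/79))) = ProductSet({7}, Interval.open(-5/7, 3/79))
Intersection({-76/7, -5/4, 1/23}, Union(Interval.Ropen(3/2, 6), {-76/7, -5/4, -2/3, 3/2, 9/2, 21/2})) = {-76/7, -5/4}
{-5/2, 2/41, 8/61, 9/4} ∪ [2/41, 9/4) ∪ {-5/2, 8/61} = {-5/2} ∪ [2/41, 9/4]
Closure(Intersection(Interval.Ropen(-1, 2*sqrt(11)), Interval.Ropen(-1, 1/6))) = Interval(-1, 1/6)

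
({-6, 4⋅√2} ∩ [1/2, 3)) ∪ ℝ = ℝ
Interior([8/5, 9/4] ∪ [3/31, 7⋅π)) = (3/31, 7⋅π)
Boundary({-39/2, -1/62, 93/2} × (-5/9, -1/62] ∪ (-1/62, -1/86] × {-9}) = ([-1/62, -1/86] × {-9}) ∪ ({-39/2, -1/62, 93/2} × [-5/9, -1/62])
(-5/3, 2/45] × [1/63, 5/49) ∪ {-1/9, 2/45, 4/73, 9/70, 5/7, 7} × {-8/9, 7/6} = ({-1/9, 2/45, 4/73, 9/70, 5/7, 7} × {-8/9, 7/6}) ∪ ((-5/3, 2/45] × [1/63, 5/49))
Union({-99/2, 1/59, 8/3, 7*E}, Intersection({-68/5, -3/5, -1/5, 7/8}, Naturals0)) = {-99/2, 1/59, 8/3, 7*E}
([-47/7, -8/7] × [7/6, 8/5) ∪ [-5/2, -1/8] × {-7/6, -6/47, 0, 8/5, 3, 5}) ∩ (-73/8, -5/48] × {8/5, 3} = [-5/2, -1/8] × {8/5, 3}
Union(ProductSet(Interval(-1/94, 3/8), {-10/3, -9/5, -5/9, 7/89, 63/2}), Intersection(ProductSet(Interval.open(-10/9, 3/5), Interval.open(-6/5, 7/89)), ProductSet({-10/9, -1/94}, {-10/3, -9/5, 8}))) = ProductSet(Interval(-1/94, 3/8), {-10/3, -9/5, -5/9, 7/89, 63/2})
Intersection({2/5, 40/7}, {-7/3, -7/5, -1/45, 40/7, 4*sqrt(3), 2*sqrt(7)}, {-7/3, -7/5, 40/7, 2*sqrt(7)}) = {40/7}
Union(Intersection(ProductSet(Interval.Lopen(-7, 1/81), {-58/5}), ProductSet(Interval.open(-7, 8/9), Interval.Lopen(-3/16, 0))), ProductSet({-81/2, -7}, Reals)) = ProductSet({-81/2, -7}, Reals)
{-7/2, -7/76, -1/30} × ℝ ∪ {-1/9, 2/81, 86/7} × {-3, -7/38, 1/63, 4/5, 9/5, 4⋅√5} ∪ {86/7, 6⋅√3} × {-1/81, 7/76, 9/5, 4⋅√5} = ({-7/2, -7/76, -1/30} × ℝ) ∪ ({-1/9, 2/81, 86/7} × {-3, -7/38, 1/63, 4/5, 9/5, 4⋅√5}) ∪ ({86/7, 6⋅√3} × {-1/81, 7/76, 9/5, 4⋅√5})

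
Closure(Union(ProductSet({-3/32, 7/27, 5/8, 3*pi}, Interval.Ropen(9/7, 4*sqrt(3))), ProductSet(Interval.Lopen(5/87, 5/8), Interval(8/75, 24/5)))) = Union(ProductSet({-3/32, 7/27, 5/8, 3*pi}, Interval(9/7, 4*sqrt(3))), ProductSet(Interval(5/87, 5/8), Interval(8/75, 24/5)))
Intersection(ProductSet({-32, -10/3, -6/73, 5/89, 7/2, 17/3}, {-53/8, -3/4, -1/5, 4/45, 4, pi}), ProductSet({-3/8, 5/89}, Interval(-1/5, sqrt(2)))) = ProductSet({5/89}, {-1/5, 4/45})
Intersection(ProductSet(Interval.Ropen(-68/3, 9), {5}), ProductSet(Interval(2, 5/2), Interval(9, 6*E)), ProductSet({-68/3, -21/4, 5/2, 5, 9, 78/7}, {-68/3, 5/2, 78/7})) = EmptySet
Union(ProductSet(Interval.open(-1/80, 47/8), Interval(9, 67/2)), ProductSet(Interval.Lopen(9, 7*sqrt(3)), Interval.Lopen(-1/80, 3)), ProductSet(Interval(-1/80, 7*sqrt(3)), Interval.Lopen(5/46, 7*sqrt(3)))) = Union(ProductSet(Interval.open(-1/80, 47/8), Interval(9, 67/2)), ProductSet(Interval(-1/80, 7*sqrt(3)), Interval.Lopen(5/46, 7*sqrt(3))), ProductSet(Interval.Lopen(9, 7*sqrt(3)), Interval.Lopen(-1/80, 3)))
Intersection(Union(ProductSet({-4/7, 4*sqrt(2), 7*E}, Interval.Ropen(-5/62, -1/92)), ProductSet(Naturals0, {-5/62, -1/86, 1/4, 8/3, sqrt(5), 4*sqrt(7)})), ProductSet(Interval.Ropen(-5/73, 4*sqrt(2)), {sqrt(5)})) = ProductSet(Range(0, 6, 1), {sqrt(5)})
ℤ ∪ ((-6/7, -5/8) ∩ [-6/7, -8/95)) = ℤ ∪ (-6/7, -5/8)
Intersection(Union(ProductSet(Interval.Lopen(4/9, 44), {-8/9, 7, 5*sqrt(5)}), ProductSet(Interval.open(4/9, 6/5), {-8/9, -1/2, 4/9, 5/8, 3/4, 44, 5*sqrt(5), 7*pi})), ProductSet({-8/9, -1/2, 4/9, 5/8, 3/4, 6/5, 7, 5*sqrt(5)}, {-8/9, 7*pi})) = Union(ProductSet({5/8, 3/4}, {-8/9, 7*pi}), ProductSet({5/8, 3/4, 6/5, 7, 5*sqrt(5)}, {-8/9}))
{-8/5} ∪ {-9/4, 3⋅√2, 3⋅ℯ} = {-9/4, -8/5, 3⋅√2, 3⋅ℯ}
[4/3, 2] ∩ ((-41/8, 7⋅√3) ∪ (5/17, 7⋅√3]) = [4/3, 2]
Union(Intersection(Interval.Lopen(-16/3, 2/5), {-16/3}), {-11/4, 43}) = {-11/4, 43}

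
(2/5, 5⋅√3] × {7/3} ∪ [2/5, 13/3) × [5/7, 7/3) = ([2/5, 13/3) × [5/7, 7/3)) ∪ ((2/5, 5⋅√3] × {7/3})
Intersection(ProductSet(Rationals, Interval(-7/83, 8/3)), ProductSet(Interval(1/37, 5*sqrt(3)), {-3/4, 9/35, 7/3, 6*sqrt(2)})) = ProductSet(Intersection(Interval(1/37, 5*sqrt(3)), Rationals), {9/35, 7/3})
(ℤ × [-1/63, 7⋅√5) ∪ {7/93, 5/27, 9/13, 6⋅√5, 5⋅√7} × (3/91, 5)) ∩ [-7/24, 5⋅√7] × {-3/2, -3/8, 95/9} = {0, 1, …, 13} × {95/9}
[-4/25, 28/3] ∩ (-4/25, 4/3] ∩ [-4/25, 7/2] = (-4/25, 4/3]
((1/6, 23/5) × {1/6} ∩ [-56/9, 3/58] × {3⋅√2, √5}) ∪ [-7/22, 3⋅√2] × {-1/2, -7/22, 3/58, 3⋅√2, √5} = [-7/22, 3⋅√2] × {-1/2, -7/22, 3/58, 3⋅√2, √5}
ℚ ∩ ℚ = ℚ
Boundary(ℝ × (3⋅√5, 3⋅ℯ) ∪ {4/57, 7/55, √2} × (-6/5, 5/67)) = (ℝ × {3⋅√5, 3⋅ℯ}) ∪ ({4/57, 7/55, √2} × [-6/5, 5/67])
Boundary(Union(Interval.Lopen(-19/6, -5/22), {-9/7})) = {-19/6, -5/22}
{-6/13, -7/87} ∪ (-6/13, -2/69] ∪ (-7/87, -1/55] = [-6/13, -1/55]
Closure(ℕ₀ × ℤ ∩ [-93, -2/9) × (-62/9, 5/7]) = ∅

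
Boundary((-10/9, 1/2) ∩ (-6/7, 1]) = {-6/7, 1/2}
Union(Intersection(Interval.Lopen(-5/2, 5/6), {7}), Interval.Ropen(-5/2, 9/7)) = Interval.Ropen(-5/2, 9/7)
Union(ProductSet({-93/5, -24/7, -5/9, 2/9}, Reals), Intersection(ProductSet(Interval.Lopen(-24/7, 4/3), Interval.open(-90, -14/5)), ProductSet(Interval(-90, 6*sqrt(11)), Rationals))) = Union(ProductSet({-93/5, -24/7, -5/9, 2/9}, Reals), ProductSet(Interval.Lopen(-24/7, 4/3), Intersection(Interval.open(-90, -14/5), Rationals)))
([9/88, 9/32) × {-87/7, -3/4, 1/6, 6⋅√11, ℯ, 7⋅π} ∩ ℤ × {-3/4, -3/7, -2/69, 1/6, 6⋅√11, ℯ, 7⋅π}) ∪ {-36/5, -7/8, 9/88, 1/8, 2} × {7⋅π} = {-36/5, -7/8, 9/88, 1/8, 2} × {7⋅π}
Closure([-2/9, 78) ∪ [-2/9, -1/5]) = [-2/9, 78]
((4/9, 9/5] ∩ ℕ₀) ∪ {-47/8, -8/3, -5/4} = {-47/8, -8/3, -5/4} ∪ {1}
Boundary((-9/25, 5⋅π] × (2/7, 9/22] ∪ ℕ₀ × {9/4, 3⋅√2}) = ({-9/25, 5⋅π} × [2/7, 9/22]) ∪ ([-9/25, 5⋅π] × {2/7, 9/22}) ∪ ((ℕ₀ ∪ (ℕ₀ \ (-9/25, 5⋅π))) × {9/4, 3⋅√2})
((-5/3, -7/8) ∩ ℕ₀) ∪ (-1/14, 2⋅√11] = (-1/14, 2⋅√11]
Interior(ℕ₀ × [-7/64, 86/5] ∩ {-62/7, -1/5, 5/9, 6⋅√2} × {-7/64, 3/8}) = ∅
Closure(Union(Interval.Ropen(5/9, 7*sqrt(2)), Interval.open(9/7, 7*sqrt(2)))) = Interval(5/9, 7*sqrt(2))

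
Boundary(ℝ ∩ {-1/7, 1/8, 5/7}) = {-1/7, 1/8, 5/7}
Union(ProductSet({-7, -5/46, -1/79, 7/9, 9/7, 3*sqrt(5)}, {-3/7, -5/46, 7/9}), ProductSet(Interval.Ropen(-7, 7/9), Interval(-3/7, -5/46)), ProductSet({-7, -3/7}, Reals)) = Union(ProductSet({-7, -3/7}, Reals), ProductSet({-7, -5/46, -1/79, 7/9, 9/7, 3*sqrt(5)}, {-3/7, -5/46, 7/9}), ProductSet(Interval.Ropen(-7, 7/9), Interval(-3/7, -5/46)))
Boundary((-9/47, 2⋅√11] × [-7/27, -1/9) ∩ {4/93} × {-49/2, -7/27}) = {4/93} × {-7/27}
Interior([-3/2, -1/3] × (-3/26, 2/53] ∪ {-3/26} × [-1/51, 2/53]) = (-3/2, -1/3) × (-3/26, 2/53)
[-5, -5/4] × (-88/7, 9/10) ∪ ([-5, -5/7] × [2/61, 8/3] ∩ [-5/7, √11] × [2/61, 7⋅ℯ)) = ({-5/7} × [2/61, 8/3]) ∪ ([-5, -5/4] × (-88/7, 9/10))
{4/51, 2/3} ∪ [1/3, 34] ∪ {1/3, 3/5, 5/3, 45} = {4/51, 45} ∪ [1/3, 34]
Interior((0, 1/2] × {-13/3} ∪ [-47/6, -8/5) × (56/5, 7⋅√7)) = (-47/6, -8/5) × (56/5, 7⋅√7)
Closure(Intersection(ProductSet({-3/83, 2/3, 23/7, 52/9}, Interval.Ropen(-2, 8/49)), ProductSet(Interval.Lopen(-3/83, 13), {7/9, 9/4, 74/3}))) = EmptySet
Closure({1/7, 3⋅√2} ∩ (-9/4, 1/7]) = {1/7}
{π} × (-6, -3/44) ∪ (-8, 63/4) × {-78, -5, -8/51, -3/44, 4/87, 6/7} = ({π} × (-6, -3/44)) ∪ ((-8, 63/4) × {-78, -5, -8/51, -3/44, 4/87, 6/7})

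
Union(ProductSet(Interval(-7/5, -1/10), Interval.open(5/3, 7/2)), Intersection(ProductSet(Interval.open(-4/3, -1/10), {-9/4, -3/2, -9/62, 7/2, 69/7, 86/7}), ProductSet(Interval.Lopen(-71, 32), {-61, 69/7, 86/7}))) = Union(ProductSet(Interval(-7/5, -1/10), Interval.open(5/3, 7/2)), ProductSet(Interval.open(-4/3, -1/10), {69/7, 86/7}))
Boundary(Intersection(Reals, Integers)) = Integers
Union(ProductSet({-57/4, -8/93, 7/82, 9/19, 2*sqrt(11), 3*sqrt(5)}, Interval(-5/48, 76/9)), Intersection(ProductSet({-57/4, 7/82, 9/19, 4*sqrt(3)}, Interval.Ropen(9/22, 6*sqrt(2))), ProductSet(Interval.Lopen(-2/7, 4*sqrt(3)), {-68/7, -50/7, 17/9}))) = Union(ProductSet({7/82, 9/19, 4*sqrt(3)}, {17/9}), ProductSet({-57/4, -8/93, 7/82, 9/19, 2*sqrt(11), 3*sqrt(5)}, Interval(-5/48, 76/9)))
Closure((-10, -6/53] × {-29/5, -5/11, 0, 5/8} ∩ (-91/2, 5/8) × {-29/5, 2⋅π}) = [-10, -6/53] × {-29/5}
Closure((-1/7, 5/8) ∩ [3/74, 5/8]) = [3/74, 5/8]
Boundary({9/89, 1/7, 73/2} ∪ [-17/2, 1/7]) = {-17/2, 1/7, 73/2}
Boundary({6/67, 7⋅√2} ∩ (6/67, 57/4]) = {7⋅√2}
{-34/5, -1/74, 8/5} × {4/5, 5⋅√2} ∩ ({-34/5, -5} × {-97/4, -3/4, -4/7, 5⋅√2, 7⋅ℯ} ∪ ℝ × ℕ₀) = {-34/5} × {5⋅√2}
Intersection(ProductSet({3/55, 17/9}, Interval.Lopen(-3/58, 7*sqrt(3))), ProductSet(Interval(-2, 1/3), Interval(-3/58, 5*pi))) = ProductSet({3/55}, Interval.Lopen(-3/58, 7*sqrt(3)))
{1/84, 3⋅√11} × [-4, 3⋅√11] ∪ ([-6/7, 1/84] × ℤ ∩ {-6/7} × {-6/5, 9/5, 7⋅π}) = {1/84, 3⋅√11} × [-4, 3⋅√11]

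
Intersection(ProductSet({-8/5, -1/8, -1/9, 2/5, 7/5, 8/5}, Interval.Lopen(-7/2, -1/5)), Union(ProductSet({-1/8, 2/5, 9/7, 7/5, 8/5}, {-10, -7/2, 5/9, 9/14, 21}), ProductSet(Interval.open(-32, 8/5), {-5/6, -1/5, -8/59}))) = ProductSet({-8/5, -1/8, -1/9, 2/5, 7/5}, {-5/6, -1/5})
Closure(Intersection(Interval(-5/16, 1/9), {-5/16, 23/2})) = {-5/16}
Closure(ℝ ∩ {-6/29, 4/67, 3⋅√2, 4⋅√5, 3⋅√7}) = {-6/29, 4/67, 3⋅√2, 4⋅√5, 3⋅√7}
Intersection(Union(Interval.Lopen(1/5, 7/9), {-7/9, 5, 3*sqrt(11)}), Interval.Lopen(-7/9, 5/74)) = EmptySet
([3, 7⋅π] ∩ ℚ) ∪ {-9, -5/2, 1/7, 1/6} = {-9, -5/2, 1/7, 1/6} ∪ (ℚ ∩ [3, 7⋅π])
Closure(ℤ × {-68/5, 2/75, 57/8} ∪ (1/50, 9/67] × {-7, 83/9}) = (ℤ × {-68/5, 2/75, 57/8}) ∪ ([1/50, 9/67] × {-7, 83/9})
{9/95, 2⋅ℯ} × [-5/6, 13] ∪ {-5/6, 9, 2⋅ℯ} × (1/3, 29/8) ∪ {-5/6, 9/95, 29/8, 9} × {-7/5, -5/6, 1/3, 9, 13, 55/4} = ({9/95, 2⋅ℯ} × [-5/6, 13]) ∪ ({-5/6, 9, 2⋅ℯ} × (1/3, 29/8)) ∪ ({-5/6, 9/95, 29/8, 9} × {-7/5, -5/6, 1/3, 9, 13, 55/4})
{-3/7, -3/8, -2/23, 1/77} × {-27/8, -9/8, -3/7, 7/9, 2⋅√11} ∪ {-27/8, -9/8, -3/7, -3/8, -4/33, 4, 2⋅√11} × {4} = ({-27/8, -9/8, -3/7, -3/8, -4/33, 4, 2⋅√11} × {4}) ∪ ({-3/7, -3/8, -2/23, 1/77} × {-27/8, -9/8, -3/7, 7/9, 2⋅√11})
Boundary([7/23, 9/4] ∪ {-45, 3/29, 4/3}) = {-45, 3/29, 7/23, 9/4}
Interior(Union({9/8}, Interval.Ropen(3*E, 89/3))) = Interval.open(3*E, 89/3)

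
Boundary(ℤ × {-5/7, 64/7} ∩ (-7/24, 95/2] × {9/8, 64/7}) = {0, 1, …, 47} × {64/7}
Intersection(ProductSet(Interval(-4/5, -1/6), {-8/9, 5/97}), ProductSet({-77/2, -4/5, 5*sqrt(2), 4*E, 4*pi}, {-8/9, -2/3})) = ProductSet({-4/5}, {-8/9})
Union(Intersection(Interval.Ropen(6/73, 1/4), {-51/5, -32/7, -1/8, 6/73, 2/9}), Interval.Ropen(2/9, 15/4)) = Union({6/73}, Interval.Ropen(2/9, 15/4))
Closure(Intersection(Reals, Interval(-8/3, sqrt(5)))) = Interval(-8/3, sqrt(5))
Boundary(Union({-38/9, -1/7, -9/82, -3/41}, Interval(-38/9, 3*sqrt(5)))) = {-38/9, 3*sqrt(5)}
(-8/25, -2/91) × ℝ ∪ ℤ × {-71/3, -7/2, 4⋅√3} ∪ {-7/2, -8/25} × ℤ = ({-7/2, -8/25} × ℤ) ∪ ((-8/25, -2/91) × ℝ) ∪ (ℤ × {-71/3, -7/2, 4⋅√3})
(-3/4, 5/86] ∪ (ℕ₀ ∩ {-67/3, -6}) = (-3/4, 5/86]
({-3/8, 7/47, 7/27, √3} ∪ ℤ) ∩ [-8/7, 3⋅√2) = {-1, 0, …, 4} ∪ {-3/8, 7/47, 7/27, √3}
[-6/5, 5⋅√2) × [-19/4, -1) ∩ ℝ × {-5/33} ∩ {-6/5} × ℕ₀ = ∅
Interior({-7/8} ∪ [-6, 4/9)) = (-6, 4/9)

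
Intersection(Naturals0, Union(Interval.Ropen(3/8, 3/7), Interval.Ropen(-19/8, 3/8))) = Range(0, 1, 1)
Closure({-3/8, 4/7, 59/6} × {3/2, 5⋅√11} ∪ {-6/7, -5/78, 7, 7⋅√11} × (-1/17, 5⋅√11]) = ({-3/8, 4/7, 59/6} × {3/2, 5⋅√11}) ∪ ({-6/7, -5/78, 7, 7⋅√11} × [-1/17, 5⋅√11])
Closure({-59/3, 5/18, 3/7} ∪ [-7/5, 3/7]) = {-59/3} ∪ [-7/5, 3/7]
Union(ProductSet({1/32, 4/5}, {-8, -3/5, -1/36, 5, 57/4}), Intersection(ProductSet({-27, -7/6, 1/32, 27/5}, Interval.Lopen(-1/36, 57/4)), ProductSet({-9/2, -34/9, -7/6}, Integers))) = Union(ProductSet({-7/6}, Range(0, 15, 1)), ProductSet({1/32, 4/5}, {-8, -3/5, -1/36, 5, 57/4}))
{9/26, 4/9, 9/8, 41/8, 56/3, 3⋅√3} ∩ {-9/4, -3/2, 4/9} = {4/9}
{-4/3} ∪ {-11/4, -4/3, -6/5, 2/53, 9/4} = {-11/4, -4/3, -6/5, 2/53, 9/4}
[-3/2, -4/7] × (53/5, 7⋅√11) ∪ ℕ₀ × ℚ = (ℕ₀ × ℚ) ∪ ([-3/2, -4/7] × (53/5, 7⋅√11))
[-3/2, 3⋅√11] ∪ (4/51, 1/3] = [-3/2, 3⋅√11]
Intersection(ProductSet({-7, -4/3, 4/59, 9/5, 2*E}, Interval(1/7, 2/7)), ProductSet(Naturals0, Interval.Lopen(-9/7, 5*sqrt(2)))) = EmptySet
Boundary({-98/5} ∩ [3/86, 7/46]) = ∅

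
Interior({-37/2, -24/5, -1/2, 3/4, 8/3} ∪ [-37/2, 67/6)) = (-37/2, 67/6)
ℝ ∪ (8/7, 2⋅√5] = (-∞, ∞)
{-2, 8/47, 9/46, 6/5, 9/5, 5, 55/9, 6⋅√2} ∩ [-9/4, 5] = {-2, 8/47, 9/46, 6/5, 9/5, 5}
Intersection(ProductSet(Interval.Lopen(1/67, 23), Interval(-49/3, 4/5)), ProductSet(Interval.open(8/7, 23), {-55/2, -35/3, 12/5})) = ProductSet(Interval.open(8/7, 23), {-35/3})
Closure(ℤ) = ℤ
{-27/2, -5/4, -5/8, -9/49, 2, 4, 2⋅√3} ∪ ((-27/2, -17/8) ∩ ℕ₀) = {-27/2, -5/4, -5/8, -9/49, 2, 4, 2⋅√3}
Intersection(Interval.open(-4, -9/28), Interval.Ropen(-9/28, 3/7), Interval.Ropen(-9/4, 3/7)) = EmptySet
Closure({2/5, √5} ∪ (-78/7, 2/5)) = [-78/7, 2/5] ∪ {√5}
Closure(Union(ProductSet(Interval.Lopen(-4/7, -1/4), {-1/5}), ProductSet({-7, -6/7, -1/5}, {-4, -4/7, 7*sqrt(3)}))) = Union(ProductSet({-7, -6/7, -1/5}, {-4, -4/7, 7*sqrt(3)}), ProductSet(Interval(-4/7, -1/4), {-1/5}))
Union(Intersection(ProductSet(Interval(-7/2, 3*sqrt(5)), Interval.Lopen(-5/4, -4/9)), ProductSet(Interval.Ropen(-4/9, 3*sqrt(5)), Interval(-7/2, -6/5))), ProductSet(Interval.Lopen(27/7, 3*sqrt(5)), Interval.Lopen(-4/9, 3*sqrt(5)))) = Union(ProductSet(Interval.Ropen(-4/9, 3*sqrt(5)), Interval.Lopen(-5/4, -6/5)), ProductSet(Interval.Lopen(27/7, 3*sqrt(5)), Interval.Lopen(-4/9, 3*sqrt(5))))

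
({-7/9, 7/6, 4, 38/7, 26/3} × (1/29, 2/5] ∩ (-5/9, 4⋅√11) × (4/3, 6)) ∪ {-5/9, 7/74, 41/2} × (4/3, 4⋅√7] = {-5/9, 7/74, 41/2} × (4/3, 4⋅√7]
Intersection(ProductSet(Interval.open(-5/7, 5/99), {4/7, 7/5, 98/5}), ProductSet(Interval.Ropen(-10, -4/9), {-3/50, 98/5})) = ProductSet(Interval.open(-5/7, -4/9), {98/5})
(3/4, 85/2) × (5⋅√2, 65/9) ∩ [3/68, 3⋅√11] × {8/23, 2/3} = ∅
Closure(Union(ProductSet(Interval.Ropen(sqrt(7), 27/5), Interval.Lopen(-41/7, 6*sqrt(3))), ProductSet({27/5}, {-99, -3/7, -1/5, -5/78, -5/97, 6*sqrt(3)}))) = Union(ProductSet({27/5}, {-99, -3/7, -1/5, -5/78, -5/97, 6*sqrt(3)}), ProductSet({27/5, sqrt(7)}, Interval(-41/7, 6*sqrt(3))), ProductSet(Interval(sqrt(7), 27/5), {-41/7, 6*sqrt(3)}), ProductSet(Interval.Ropen(sqrt(7), 27/5), Interval.Lopen(-41/7, 6*sqrt(3))))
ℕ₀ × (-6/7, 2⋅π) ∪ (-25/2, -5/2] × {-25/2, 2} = ((-25/2, -5/2] × {-25/2, 2}) ∪ (ℕ₀ × (-6/7, 2⋅π))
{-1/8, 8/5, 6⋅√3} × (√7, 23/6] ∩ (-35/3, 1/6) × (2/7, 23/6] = {-1/8} × (√7, 23/6]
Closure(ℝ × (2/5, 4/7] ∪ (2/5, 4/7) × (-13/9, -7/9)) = (ℝ × [2/5, 4/7]) ∪ ({2/5, 4/7} × [-13/9, -7/9]) ∪ ([2/5, 4/7] × {-13/9, -7/9}) ∪ ((2/5, 4/7) × (-13/9, -7/9))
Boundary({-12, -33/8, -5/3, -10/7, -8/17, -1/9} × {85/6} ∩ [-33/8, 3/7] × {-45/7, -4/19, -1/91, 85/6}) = {-33/8, -5/3, -10/7, -8/17, -1/9} × {85/6}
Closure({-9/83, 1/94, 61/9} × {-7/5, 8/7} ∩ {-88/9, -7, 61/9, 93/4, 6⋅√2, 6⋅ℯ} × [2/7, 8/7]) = {61/9} × {8/7}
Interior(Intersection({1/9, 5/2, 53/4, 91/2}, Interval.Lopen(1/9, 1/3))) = EmptySet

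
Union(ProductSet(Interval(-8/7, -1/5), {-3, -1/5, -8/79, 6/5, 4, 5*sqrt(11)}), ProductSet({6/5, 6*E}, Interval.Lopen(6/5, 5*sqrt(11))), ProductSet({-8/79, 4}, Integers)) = Union(ProductSet({-8/79, 4}, Integers), ProductSet({6/5, 6*E}, Interval.Lopen(6/5, 5*sqrt(11))), ProductSet(Interval(-8/7, -1/5), {-3, -1/5, -8/79, 6/5, 4, 5*sqrt(11)}))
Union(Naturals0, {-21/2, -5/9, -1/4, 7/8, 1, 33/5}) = Union({-21/2, -5/9, -1/4, 7/8, 33/5}, Naturals0)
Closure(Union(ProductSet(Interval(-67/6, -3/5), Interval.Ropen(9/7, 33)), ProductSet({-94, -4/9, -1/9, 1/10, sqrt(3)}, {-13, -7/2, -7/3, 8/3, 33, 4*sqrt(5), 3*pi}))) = Union(ProductSet({-94, -4/9, -1/9, 1/10, sqrt(3)}, {-13, -7/2, -7/3, 8/3, 33, 4*sqrt(5), 3*pi}), ProductSet(Interval(-67/6, -3/5), Interval(9/7, 33)))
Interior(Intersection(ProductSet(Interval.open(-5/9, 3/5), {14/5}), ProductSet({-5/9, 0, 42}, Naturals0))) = EmptySet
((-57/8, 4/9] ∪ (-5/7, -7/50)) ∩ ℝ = (-57/8, 4/9]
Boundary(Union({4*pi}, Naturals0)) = Union({4*pi}, Naturals0)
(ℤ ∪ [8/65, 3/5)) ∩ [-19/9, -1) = {-2}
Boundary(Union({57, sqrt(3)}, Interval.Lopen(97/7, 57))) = {97/7, 57, sqrt(3)}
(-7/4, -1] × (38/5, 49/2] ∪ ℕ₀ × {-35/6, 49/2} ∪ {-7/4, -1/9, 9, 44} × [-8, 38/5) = (ℕ₀ × {-35/6, 49/2}) ∪ ({-7/4, -1/9, 9, 44} × [-8, 38/5)) ∪ ((-7/4, -1] × (38/5, 49/2])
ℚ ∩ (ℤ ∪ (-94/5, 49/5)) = ℤ ∪ (ℚ ∩ (-94/5, 49/5))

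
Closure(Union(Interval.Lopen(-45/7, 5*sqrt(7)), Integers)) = Union(Integers, Interval(-45/7, 5*sqrt(7)))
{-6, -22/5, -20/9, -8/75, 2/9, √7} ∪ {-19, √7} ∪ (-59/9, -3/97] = {-19, 2/9, √7} ∪ (-59/9, -3/97]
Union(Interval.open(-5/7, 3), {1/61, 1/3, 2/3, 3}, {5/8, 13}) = Union({13}, Interval.Lopen(-5/7, 3))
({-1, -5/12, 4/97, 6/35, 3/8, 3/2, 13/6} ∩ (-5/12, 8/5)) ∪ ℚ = ℚ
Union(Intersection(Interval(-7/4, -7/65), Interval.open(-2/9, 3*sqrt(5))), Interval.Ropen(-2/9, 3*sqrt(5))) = Interval.Ropen(-2/9, 3*sqrt(5))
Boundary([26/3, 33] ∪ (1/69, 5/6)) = {1/69, 5/6, 26/3, 33}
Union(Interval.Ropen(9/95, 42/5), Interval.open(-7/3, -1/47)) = Union(Interval.open(-7/3, -1/47), Interval.Ropen(9/95, 42/5))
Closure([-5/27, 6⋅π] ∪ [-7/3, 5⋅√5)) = [-7/3, 6⋅π]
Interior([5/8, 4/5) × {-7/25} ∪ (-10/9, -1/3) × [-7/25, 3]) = (-10/9, -1/3) × (-7/25, 3)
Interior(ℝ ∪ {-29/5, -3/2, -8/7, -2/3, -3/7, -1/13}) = ℝ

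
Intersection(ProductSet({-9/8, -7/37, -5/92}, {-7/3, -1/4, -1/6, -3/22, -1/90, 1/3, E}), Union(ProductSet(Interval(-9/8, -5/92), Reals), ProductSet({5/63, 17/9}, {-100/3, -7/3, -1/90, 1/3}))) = ProductSet({-9/8, -7/37, -5/92}, {-7/3, -1/4, -1/6, -3/22, -1/90, 1/3, E})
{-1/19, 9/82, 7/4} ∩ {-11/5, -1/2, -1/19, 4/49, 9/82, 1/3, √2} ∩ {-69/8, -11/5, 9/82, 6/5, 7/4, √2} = {9/82}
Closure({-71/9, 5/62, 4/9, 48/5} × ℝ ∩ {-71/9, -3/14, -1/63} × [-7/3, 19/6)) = {-71/9} × [-7/3, 19/6]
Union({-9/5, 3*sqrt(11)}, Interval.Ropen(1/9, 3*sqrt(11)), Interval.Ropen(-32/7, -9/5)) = Union(Interval(-32/7, -9/5), Interval(1/9, 3*sqrt(11)))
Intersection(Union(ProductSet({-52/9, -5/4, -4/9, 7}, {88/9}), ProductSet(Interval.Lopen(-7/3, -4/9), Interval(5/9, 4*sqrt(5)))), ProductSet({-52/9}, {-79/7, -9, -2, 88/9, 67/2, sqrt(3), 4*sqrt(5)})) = ProductSet({-52/9}, {88/9})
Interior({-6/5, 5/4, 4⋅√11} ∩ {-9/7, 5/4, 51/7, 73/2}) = ∅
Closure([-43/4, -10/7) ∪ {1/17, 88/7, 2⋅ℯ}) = [-43/4, -10/7] ∪ {1/17, 88/7, 2⋅ℯ}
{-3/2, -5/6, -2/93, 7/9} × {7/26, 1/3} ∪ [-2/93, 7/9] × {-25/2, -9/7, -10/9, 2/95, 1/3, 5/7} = ({-3/2, -5/6, -2/93, 7/9} × {7/26, 1/3}) ∪ ([-2/93, 7/9] × {-25/2, -9/7, -10/9, 2/95, 1/3, 5/7})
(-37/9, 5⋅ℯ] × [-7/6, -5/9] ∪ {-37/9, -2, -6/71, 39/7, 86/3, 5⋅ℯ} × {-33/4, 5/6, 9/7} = ((-37/9, 5⋅ℯ] × [-7/6, -5/9]) ∪ ({-37/9, -2, -6/71, 39/7, 86/3, 5⋅ℯ} × {-33/4, 5/6, 9/7})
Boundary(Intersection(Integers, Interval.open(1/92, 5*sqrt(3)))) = Range(1, 9, 1)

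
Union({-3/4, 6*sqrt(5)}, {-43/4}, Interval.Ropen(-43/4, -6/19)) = Union({6*sqrt(5)}, Interval.Ropen(-43/4, -6/19))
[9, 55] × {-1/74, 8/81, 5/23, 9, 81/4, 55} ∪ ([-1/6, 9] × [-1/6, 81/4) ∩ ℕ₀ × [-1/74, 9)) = ({0, 1, …, 9} × [-1/74, 9)) ∪ ([9, 55] × {-1/74, 8/81, 5/23, 9, 81/4, 55})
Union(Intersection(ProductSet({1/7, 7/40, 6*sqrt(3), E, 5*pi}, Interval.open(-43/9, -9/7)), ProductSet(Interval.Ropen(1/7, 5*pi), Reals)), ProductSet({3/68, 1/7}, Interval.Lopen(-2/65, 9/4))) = Union(ProductSet({3/68, 1/7}, Interval.Lopen(-2/65, 9/4)), ProductSet({1/7, 7/40, 6*sqrt(3), E}, Interval.open(-43/9, -9/7)))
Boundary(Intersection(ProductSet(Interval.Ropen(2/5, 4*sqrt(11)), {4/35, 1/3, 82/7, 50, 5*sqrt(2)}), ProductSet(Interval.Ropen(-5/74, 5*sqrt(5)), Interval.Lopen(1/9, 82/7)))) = ProductSet(Interval(2/5, 5*sqrt(5)), {4/35, 1/3, 82/7, 5*sqrt(2)})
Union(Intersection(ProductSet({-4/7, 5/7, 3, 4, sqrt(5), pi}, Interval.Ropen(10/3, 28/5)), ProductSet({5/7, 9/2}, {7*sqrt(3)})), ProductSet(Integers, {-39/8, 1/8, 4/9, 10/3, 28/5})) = ProductSet(Integers, {-39/8, 1/8, 4/9, 10/3, 28/5})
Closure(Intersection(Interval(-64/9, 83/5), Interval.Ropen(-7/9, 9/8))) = Interval(-7/9, 9/8)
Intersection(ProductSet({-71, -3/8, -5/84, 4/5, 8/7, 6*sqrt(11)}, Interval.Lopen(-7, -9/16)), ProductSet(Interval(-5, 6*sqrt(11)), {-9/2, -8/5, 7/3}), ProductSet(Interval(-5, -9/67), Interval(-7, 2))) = ProductSet({-3/8}, {-9/2, -8/5})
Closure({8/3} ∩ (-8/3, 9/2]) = {8/3}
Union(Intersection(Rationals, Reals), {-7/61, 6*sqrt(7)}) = Union({6*sqrt(7)}, Rationals)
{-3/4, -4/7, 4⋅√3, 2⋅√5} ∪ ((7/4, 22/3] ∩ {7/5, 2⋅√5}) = {-3/4, -4/7, 4⋅√3, 2⋅√5}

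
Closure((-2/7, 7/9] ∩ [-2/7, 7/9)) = [-2/7, 7/9]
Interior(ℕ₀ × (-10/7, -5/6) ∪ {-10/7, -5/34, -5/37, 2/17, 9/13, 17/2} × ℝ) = ∅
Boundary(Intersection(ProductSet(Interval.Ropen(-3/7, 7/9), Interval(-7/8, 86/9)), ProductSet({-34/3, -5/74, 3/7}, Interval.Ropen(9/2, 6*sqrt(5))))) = ProductSet({-5/74, 3/7}, Interval(9/2, 86/9))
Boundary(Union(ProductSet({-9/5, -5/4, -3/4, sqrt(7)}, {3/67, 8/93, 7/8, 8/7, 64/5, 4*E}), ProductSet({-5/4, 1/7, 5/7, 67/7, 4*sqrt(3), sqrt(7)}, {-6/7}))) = Union(ProductSet({-9/5, -5/4, -3/4, sqrt(7)}, {3/67, 8/93, 7/8, 8/7, 64/5, 4*E}), ProductSet({-5/4, 1/7, 5/7, 67/7, 4*sqrt(3), sqrt(7)}, {-6/7}))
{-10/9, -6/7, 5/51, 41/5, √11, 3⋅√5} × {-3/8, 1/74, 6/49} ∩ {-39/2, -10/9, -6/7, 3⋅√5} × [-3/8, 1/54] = {-10/9, -6/7, 3⋅√5} × {-3/8, 1/74}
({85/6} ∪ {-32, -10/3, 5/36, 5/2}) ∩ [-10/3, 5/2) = {-10/3, 5/36}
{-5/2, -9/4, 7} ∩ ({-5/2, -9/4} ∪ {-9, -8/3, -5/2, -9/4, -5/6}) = {-5/2, -9/4}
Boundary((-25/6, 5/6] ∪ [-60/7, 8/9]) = {-60/7, 8/9}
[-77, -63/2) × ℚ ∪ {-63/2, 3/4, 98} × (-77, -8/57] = ([-77, -63/2) × ℚ) ∪ ({-63/2, 3/4, 98} × (-77, -8/57])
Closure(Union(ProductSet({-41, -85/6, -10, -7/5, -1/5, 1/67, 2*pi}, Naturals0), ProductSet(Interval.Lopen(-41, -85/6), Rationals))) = Union(ProductSet({-41, -85/6, -10, -7/5, -1/5, 1/67, 2*pi}, Naturals0), ProductSet(Interval(-41, -85/6), Reals))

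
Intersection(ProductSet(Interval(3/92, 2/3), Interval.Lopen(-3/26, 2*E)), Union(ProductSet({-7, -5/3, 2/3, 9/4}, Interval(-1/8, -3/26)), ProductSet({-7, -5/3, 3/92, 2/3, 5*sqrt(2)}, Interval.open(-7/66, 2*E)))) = ProductSet({3/92, 2/3}, Interval.open(-7/66, 2*E))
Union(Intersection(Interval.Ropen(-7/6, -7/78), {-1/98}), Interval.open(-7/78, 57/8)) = Interval.open(-7/78, 57/8)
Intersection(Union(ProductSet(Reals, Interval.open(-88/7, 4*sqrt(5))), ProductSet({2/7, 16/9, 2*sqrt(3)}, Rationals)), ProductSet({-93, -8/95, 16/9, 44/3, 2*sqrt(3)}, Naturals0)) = Union(ProductSet({16/9, 2*sqrt(3)}, Naturals0), ProductSet({-93, -8/95, 16/9, 44/3, 2*sqrt(3)}, Range(0, 9, 1)))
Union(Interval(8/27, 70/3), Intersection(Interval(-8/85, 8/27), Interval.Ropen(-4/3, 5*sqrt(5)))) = Interval(-8/85, 70/3)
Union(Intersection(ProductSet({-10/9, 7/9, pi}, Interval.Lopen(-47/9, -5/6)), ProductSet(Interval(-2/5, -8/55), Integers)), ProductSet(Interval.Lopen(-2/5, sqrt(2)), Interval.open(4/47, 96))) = ProductSet(Interval.Lopen(-2/5, sqrt(2)), Interval.open(4/47, 96))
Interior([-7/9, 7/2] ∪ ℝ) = (-∞, ∞)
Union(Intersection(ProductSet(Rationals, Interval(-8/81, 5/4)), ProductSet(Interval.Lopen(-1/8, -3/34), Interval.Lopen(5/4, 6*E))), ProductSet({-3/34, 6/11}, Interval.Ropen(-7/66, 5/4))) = ProductSet({-3/34, 6/11}, Interval.Ropen(-7/66, 5/4))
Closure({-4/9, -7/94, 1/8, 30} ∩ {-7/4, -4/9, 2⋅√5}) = {-4/9}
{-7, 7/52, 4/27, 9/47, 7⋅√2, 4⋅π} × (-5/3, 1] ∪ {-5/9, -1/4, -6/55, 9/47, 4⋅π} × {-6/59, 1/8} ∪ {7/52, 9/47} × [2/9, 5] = ({7/52, 9/47} × [2/9, 5]) ∪ ({-5/9, -1/4, -6/55, 9/47, 4⋅π} × {-6/59, 1/8}) ∪ ({-7, 7/52, 4/27, 9/47, 7⋅√2, 4⋅π} × (-5/3, 1])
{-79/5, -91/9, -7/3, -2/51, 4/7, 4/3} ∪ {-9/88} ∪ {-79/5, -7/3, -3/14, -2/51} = {-79/5, -91/9, -7/3, -3/14, -9/88, -2/51, 4/7, 4/3}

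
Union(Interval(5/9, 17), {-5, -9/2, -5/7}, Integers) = Union({-9/2, -5/7}, Integers, Interval(5/9, 17))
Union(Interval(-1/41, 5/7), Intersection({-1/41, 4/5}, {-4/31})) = Interval(-1/41, 5/7)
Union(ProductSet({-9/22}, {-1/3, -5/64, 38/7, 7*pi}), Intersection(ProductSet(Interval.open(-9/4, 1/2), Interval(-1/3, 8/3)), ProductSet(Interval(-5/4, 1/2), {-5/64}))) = Union(ProductSet({-9/22}, {-1/3, -5/64, 38/7, 7*pi}), ProductSet(Interval.Ropen(-5/4, 1/2), {-5/64}))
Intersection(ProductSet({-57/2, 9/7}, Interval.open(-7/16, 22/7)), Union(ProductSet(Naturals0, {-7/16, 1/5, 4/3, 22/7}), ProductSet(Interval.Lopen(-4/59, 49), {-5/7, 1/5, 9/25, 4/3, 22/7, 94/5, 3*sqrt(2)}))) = ProductSet({9/7}, {1/5, 9/25, 4/3})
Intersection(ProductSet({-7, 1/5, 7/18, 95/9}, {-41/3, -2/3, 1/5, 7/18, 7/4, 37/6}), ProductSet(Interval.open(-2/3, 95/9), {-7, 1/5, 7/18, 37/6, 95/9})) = ProductSet({1/5, 7/18}, {1/5, 7/18, 37/6})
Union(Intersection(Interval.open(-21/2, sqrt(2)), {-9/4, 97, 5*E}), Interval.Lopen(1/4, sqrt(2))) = Union({-9/4}, Interval.Lopen(1/4, sqrt(2)))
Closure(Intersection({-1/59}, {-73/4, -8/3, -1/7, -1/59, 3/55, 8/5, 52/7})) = {-1/59}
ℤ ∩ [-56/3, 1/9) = {-18, -17, …, 0}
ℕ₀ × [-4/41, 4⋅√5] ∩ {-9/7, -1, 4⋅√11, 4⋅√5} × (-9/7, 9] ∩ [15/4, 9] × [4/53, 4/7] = ∅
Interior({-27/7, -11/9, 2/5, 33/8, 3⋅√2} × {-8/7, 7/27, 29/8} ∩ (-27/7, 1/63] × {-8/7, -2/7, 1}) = ∅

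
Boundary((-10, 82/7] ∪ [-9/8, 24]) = {-10, 24}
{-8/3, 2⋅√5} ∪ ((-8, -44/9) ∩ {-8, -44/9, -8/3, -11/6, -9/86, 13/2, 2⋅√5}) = {-8/3, 2⋅√5}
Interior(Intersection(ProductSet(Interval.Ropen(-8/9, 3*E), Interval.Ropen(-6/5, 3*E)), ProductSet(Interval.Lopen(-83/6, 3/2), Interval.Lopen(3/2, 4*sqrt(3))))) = ProductSet(Interval.open(-8/9, 3/2), Interval.open(3/2, 4*sqrt(3)))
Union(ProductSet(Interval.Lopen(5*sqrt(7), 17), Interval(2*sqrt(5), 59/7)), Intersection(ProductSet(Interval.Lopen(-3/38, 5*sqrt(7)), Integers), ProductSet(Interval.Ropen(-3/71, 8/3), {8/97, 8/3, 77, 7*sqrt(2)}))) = Union(ProductSet(Interval.Ropen(-3/71, 8/3), {77}), ProductSet(Interval.Lopen(5*sqrt(7), 17), Interval(2*sqrt(5), 59/7)))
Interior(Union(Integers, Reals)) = Reals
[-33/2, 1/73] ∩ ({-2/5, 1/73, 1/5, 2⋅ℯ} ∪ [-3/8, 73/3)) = {-2/5} ∪ [-3/8, 1/73]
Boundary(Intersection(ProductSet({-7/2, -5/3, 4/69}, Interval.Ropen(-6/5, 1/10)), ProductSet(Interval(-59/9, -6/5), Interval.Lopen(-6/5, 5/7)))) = ProductSet({-7/2, -5/3}, Interval(-6/5, 1/10))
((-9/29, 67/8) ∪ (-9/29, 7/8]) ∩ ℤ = {0, 1, …, 8}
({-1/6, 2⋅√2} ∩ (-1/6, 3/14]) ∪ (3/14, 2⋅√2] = (3/14, 2⋅√2]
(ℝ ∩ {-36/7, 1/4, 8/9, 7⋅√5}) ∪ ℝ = ℝ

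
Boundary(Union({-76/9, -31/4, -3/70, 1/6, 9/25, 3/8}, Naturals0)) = Union({-76/9, -31/4, -3/70, 1/6, 9/25, 3/8}, Naturals0)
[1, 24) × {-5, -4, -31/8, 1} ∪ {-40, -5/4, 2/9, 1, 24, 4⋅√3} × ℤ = ([1, 24) × {-5, -4, -31/8, 1}) ∪ ({-40, -5/4, 2/9, 1, 24, 4⋅√3} × ℤ)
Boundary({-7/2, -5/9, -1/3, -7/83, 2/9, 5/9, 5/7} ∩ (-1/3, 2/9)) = {-7/83}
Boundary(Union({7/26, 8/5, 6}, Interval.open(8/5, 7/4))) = {7/26, 8/5, 7/4, 6}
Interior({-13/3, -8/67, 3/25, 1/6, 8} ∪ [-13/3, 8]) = (-13/3, 8)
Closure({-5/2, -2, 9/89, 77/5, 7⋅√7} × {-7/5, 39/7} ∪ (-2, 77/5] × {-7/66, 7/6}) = ([-2, 77/5] × {-7/66, 7/6}) ∪ ({-5/2, -2, 9/89, 77/5, 7⋅√7} × {-7/5, 39/7})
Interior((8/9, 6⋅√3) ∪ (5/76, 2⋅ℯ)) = (5/76, 6⋅√3)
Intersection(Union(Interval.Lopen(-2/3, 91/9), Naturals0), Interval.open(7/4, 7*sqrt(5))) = Union(Interval.Lopen(7/4, 91/9), Range(2, 16, 1))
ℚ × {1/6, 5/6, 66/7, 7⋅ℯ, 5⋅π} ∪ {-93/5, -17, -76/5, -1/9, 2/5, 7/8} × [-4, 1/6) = (ℚ × {1/6, 5/6, 66/7, 7⋅ℯ, 5⋅π}) ∪ ({-93/5, -17, -76/5, -1/9, 2/5, 7/8} × [-4, 1/6))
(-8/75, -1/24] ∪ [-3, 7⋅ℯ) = [-3, 7⋅ℯ)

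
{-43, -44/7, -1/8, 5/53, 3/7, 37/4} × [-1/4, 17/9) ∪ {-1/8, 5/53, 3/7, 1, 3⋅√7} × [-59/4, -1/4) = ({-43, -44/7, -1/8, 5/53, 3/7, 37/4} × [-1/4, 17/9)) ∪ ({-1/8, 5/53, 3/7, 1, 3⋅√7} × [-59/4, -1/4))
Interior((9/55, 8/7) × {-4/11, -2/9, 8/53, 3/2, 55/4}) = ∅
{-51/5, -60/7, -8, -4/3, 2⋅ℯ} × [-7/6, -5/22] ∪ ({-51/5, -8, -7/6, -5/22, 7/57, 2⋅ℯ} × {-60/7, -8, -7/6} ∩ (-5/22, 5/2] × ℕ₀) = {-51/5, -60/7, -8, -4/3, 2⋅ℯ} × [-7/6, -5/22]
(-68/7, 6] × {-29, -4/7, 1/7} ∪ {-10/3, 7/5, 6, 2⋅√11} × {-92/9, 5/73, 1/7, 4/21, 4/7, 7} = ((-68/7, 6] × {-29, -4/7, 1/7}) ∪ ({-10/3, 7/5, 6, 2⋅√11} × {-92/9, 5/73, 1/7, 4/21, 4/7, 7})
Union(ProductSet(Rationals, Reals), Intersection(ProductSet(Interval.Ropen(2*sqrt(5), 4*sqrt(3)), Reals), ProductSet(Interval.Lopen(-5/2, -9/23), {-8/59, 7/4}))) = ProductSet(Rationals, Reals)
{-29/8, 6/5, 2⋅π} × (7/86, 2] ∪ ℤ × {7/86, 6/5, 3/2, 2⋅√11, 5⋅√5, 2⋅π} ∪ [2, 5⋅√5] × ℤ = ([2, 5⋅√5] × ℤ) ∪ ({-29/8, 6/5, 2⋅π} × (7/86, 2]) ∪ (ℤ × {7/86, 6/5, 3/2, 2⋅√11, 5⋅√5, 2⋅π})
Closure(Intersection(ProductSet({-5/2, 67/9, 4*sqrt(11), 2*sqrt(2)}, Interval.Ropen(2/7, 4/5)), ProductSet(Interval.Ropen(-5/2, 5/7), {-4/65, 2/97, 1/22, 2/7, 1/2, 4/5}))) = ProductSet({-5/2}, {2/7, 1/2})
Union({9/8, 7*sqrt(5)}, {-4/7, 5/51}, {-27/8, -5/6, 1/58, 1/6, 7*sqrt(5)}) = {-27/8, -5/6, -4/7, 1/58, 5/51, 1/6, 9/8, 7*sqrt(5)}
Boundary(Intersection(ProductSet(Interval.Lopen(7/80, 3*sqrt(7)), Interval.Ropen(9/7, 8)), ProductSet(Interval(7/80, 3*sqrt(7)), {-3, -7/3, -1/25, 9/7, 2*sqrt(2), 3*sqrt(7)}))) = ProductSet(Interval(7/80, 3*sqrt(7)), {9/7, 2*sqrt(2), 3*sqrt(7)})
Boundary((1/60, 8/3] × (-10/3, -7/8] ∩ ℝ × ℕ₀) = ∅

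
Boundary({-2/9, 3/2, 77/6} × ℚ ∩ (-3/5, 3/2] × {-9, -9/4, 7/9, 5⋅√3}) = {-2/9, 3/2} × {-9, -9/4, 7/9}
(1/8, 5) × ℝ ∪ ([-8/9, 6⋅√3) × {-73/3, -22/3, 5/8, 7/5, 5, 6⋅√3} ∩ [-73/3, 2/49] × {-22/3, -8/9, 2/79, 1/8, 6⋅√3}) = ((1/8, 5) × ℝ) ∪ ([-8/9, 2/49] × {-22/3, 6⋅√3})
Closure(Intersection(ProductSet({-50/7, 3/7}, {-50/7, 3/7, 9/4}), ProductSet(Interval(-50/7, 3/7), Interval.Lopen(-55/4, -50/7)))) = ProductSet({-50/7, 3/7}, {-50/7})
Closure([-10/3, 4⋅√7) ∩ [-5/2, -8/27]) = [-5/2, -8/27]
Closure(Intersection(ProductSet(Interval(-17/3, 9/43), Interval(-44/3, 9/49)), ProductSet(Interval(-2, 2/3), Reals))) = ProductSet(Interval(-2, 9/43), Interval(-44/3, 9/49))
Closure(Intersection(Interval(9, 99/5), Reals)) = Interval(9, 99/5)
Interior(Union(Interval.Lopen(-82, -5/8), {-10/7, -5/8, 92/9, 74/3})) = Interval.open(-82, -5/8)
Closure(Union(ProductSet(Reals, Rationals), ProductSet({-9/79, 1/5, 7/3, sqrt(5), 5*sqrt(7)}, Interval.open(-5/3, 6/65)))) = ProductSet(Reals, Reals)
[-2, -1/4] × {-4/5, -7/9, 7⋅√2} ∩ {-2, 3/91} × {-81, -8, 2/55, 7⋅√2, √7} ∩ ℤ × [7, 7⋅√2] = {-2} × {7⋅√2}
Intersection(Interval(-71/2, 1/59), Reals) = Interval(-71/2, 1/59)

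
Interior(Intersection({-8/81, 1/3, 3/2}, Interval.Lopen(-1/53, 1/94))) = EmptySet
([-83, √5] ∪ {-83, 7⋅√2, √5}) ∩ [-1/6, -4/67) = [-1/6, -4/67)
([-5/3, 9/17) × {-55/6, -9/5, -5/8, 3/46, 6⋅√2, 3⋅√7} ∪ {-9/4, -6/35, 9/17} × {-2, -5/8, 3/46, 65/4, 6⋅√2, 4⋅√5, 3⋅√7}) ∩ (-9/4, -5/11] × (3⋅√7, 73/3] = [-5/3, -5/11] × {6⋅√2}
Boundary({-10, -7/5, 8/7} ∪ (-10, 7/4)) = {-10, 7/4}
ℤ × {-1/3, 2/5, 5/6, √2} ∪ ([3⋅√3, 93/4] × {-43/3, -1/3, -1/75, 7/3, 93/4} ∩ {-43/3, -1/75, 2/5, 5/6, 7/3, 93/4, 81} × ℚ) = ({93/4} × {-43/3, -1/3, -1/75, 7/3, 93/4}) ∪ (ℤ × {-1/3, 2/5, 5/6, √2})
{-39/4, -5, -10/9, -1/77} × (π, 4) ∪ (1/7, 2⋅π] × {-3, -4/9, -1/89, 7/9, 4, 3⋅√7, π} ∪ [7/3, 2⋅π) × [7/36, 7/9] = ({-39/4, -5, -10/9, -1/77} × (π, 4)) ∪ ([7/3, 2⋅π) × [7/36, 7/9]) ∪ ((1/7, 2⋅π] × {-3, -4/9, -1/89, 7/9, 4, 3⋅√7, π})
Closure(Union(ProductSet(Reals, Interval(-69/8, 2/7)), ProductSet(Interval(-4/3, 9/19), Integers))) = Union(ProductSet(Interval(-4/3, 9/19), Integers), ProductSet(Reals, Interval(-69/8, 2/7)))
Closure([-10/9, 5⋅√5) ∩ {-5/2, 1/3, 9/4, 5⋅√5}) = {1/3, 9/4}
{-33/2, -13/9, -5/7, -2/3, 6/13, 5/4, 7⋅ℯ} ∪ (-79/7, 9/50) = {-33/2, 6/13, 5/4, 7⋅ℯ} ∪ (-79/7, 9/50)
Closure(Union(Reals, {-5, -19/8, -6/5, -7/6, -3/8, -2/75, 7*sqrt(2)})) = Reals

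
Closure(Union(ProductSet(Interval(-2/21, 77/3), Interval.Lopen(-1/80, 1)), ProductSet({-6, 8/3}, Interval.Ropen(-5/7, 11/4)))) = Union(ProductSet({-6, 8/3}, Interval(-5/7, 11/4)), ProductSet(Interval(-2/21, 77/3), Interval(-1/80, 1)))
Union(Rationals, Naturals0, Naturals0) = Rationals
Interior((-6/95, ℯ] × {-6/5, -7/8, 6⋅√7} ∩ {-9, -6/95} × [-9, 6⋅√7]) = ∅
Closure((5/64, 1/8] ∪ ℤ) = ℤ ∪ [5/64, 1/8]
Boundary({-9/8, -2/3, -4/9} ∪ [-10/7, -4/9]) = {-10/7, -4/9}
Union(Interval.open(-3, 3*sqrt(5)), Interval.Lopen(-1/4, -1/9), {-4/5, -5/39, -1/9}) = Interval.open(-3, 3*sqrt(5))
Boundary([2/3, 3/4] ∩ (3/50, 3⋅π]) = {2/3, 3/4}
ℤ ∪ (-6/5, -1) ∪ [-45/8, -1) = ℤ ∪ [-45/8, -1]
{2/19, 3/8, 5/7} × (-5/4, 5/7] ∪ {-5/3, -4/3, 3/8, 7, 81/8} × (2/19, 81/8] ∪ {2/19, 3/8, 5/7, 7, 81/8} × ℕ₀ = ({2/19, 3/8, 5/7, 7, 81/8} × ℕ₀) ∪ ({2/19, 3/8, 5/7} × (-5/4, 5/7]) ∪ ({-5/3, -4/3, 3/8, 7, 81/8} × (2/19, 81/8])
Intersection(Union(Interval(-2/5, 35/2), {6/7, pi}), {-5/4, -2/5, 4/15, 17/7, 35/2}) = {-2/5, 4/15, 17/7, 35/2}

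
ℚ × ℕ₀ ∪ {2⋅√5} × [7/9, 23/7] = (ℚ × ℕ₀) ∪ ({2⋅√5} × [7/9, 23/7])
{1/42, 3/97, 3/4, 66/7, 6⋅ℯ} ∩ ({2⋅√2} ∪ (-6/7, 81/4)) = {1/42, 3/97, 3/4, 66/7, 6⋅ℯ}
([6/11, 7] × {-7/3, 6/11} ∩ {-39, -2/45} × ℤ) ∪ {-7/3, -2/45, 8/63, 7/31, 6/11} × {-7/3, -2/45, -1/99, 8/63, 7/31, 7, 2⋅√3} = {-7/3, -2/45, 8/63, 7/31, 6/11} × {-7/3, -2/45, -1/99, 8/63, 7/31, 7, 2⋅√3}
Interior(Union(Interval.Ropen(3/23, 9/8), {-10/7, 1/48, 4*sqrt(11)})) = Interval.open(3/23, 9/8)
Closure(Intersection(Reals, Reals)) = Reals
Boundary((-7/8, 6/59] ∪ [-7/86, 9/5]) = {-7/8, 9/5}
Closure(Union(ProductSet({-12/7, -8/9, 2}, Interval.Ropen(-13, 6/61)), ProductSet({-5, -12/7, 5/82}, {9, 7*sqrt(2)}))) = Union(ProductSet({-5, -12/7, 5/82}, {9, 7*sqrt(2)}), ProductSet({-12/7, -8/9, 2}, Interval(-13, 6/61)))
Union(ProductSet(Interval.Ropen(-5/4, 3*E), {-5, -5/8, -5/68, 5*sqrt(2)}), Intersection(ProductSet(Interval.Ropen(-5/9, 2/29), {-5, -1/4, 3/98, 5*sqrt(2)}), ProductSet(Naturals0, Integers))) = ProductSet(Interval.Ropen(-5/4, 3*E), {-5, -5/8, -5/68, 5*sqrt(2)})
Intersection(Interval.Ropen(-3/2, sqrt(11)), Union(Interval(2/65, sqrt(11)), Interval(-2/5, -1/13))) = Union(Interval(-2/5, -1/13), Interval.Ropen(2/65, sqrt(11)))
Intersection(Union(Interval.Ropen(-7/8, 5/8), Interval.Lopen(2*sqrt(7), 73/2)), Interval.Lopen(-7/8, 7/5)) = Interval.open(-7/8, 5/8)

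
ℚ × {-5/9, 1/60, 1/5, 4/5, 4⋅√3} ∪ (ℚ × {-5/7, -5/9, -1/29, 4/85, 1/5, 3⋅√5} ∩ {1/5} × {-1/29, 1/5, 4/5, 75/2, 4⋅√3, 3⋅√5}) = ({1/5} × {-1/29, 1/5, 3⋅√5}) ∪ (ℚ × {-5/9, 1/60, 1/5, 4/5, 4⋅√3})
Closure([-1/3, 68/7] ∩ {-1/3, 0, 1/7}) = {-1/3, 0, 1/7}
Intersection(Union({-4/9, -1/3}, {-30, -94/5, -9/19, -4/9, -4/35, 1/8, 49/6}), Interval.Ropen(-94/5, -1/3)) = {-94/5, -9/19, -4/9}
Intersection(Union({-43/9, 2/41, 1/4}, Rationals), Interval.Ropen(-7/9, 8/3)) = Intersection(Interval.Ropen(-7/9, 8/3), Rationals)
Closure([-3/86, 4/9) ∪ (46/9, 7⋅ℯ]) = [-3/86, 4/9] ∪ [46/9, 7⋅ℯ]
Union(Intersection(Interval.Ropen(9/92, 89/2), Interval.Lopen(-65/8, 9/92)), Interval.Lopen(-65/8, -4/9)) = Union({9/92}, Interval.Lopen(-65/8, -4/9))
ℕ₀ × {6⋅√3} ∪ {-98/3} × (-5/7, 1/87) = ({-98/3} × (-5/7, 1/87)) ∪ (ℕ₀ × {6⋅√3})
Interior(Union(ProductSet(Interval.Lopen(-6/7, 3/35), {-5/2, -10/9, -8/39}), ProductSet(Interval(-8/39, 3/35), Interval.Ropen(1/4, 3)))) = ProductSet(Interval.open(-8/39, 3/35), Interval.open(1/4, 3))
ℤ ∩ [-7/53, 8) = {0, 1, …, 7}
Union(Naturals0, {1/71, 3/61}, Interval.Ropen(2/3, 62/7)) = Union({1/71, 3/61}, Interval.Ropen(2/3, 62/7), Naturals0)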